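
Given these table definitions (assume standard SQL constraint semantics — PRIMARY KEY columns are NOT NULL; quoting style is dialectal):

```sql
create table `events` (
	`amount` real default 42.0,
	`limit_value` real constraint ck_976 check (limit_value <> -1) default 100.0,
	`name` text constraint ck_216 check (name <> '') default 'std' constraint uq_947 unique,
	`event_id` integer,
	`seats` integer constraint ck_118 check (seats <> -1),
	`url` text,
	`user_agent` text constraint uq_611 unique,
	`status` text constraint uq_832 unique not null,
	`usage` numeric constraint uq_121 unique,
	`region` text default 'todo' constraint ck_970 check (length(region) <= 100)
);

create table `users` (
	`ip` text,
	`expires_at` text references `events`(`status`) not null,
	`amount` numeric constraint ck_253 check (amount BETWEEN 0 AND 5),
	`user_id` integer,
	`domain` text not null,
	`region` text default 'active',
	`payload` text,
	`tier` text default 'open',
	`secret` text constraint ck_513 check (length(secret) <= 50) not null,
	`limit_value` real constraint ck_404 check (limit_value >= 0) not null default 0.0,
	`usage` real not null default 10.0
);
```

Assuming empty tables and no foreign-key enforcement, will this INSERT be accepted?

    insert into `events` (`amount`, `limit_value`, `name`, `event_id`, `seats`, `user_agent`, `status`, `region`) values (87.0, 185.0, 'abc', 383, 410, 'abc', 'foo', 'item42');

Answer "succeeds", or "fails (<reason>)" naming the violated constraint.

succeeds

NOT NULL columns: status is supplied.
CHECK constraints: 185.0 satisfies (limit_value <> -1); 'abc' satisfies (name <> ''); 410 satisfies (seats <> -1); 'item42' satisfies (length(region) <= 100).
No constraint is violated.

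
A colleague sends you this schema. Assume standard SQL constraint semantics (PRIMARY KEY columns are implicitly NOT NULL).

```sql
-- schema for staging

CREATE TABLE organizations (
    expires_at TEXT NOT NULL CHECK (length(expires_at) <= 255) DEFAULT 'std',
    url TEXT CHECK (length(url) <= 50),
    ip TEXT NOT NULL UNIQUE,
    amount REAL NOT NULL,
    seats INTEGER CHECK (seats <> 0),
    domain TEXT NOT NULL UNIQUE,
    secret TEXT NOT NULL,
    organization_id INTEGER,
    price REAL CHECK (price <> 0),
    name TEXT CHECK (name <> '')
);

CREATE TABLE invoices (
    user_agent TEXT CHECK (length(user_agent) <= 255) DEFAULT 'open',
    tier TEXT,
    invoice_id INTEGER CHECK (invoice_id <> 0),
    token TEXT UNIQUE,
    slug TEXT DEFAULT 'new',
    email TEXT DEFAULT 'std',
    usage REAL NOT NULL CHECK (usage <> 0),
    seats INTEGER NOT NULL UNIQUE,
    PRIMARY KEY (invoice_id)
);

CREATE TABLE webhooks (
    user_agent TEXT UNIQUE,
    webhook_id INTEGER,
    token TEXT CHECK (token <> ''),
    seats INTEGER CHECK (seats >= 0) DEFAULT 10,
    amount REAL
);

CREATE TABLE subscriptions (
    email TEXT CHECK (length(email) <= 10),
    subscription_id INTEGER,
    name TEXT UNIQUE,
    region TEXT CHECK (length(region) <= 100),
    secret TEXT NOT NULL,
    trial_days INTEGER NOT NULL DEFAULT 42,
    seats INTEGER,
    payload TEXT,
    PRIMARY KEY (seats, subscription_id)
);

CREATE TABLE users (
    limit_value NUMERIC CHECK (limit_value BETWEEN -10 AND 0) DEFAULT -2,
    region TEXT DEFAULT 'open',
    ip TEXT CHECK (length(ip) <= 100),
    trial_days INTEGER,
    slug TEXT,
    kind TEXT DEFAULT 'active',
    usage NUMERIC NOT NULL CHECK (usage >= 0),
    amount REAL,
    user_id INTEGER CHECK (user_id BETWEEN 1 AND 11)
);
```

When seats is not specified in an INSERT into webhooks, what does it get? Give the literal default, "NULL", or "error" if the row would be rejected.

seats has an explicit DEFAULT 10.
When the column is omitted from an INSERT, that default is used.

10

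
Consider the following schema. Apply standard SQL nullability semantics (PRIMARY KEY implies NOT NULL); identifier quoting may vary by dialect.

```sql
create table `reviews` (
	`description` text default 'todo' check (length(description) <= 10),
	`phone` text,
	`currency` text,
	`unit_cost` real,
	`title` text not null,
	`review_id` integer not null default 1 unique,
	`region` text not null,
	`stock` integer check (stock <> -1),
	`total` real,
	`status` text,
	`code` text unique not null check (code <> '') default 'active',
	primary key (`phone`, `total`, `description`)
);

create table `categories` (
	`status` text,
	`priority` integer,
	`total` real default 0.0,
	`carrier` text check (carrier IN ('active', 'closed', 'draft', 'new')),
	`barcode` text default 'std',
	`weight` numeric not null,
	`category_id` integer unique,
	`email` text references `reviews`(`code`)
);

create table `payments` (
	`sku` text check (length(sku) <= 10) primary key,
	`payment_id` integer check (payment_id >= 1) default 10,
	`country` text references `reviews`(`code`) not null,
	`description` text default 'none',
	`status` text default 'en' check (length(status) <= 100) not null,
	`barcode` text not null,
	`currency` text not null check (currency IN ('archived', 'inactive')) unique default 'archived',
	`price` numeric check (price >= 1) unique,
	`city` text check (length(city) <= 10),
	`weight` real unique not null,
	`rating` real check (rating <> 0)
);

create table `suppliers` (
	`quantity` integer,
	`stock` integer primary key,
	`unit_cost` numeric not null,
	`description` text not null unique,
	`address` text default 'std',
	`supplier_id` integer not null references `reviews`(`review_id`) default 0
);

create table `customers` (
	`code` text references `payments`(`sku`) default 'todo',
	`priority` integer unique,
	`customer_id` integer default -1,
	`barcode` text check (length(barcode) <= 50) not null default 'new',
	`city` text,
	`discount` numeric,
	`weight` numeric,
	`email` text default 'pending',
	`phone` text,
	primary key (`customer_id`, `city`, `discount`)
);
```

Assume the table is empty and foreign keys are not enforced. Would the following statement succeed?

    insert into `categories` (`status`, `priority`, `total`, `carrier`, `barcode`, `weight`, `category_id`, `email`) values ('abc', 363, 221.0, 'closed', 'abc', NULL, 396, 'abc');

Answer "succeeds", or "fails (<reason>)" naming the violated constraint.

weight is explicitly set to NULL, but weight is declared NOT NULL.

fails (NOT NULL on weight)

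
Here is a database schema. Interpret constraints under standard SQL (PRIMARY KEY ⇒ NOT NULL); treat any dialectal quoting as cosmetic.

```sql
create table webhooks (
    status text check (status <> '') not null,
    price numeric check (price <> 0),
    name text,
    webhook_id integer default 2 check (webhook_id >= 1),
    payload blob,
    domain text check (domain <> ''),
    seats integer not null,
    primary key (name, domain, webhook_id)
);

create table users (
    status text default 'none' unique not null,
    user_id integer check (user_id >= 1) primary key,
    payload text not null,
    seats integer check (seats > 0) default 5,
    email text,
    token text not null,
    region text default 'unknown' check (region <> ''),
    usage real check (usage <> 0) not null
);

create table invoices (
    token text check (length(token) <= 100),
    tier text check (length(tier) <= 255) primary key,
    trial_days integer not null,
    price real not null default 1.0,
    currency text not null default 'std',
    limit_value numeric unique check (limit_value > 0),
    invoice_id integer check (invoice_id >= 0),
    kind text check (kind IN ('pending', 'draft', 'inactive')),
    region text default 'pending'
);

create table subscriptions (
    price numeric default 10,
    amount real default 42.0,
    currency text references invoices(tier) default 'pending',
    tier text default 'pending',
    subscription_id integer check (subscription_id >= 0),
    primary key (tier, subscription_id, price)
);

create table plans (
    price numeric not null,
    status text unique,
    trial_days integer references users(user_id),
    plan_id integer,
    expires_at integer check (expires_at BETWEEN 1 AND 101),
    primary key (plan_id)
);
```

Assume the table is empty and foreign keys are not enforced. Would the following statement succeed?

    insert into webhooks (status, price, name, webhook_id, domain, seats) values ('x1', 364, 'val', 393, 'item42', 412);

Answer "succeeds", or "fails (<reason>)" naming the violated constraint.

NOT NULL columns: domain is supplied; name is supplied; seats is supplied; status is supplied; webhook_id is supplied.
CHECK constraints: 'x1' satisfies (status <> ''); 364 satisfies (price <> 0); 393 satisfies (webhook_id >= 1); 'item42' satisfies (domain <> '').
No constraint is violated.

succeeds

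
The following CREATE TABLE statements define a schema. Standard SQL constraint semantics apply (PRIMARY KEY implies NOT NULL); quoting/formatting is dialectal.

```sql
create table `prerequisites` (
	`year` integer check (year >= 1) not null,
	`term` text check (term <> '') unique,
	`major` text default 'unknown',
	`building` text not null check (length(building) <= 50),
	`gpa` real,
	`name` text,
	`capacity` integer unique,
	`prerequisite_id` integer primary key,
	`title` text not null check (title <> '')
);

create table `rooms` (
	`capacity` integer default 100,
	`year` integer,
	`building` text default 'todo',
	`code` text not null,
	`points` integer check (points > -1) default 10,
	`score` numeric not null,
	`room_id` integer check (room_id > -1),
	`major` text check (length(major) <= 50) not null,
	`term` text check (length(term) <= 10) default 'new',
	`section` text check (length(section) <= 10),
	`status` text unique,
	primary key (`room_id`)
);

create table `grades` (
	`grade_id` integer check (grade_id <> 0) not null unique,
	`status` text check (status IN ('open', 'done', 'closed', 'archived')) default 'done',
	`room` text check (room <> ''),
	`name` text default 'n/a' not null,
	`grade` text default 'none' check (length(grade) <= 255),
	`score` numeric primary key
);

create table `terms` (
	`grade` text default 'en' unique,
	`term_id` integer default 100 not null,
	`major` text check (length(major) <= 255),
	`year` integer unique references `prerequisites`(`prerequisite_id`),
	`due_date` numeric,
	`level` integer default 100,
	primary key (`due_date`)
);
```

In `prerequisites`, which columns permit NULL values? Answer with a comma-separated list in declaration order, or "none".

term, major, gpa, name, capacity

- year: declared NOT NULL → not nullable.
- term: CHECK does not forbid NULL (a CHECK constraint passes when its expression is NULL) → nullable.
- major: DEFAULT only fills an omitted column; an explicit NULL is still allowed → nullable.
- building: declared NOT NULL → not nullable.
- gpa: no NOT NULL constraint applies → nullable.
- name: no NOT NULL constraint applies → nullable.
- capacity: UNIQUE does not imply NOT NULL → nullable.
- prerequisite_id: part of the PRIMARY KEY, which implies NOT NULL → not nullable.
- title: declared NOT NULL → not nullable.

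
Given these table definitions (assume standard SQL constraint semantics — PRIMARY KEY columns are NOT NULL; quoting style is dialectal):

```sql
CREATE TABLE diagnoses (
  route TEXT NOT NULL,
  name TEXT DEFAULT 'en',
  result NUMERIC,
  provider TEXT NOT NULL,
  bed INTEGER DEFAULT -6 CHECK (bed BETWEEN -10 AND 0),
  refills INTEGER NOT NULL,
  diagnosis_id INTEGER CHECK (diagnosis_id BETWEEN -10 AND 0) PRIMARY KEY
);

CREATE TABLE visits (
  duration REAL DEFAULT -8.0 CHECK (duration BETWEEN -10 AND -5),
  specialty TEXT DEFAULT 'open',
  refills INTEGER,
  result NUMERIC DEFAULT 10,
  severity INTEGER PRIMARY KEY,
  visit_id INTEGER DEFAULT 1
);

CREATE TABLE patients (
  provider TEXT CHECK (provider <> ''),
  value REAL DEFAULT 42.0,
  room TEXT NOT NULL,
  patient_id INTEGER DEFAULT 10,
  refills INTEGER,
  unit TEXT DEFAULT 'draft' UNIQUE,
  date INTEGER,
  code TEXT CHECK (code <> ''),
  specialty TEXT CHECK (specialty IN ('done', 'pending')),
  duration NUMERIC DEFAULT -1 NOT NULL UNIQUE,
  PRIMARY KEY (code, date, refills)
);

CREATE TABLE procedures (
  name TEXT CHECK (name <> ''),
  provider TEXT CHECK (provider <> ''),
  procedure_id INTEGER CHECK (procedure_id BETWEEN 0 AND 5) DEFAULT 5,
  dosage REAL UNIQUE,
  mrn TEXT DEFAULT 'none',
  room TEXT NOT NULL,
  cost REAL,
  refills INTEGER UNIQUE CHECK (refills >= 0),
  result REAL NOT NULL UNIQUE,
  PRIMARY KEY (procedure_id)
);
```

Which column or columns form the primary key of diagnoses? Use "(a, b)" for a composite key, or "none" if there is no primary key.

diagnosis_id

diagnosis_id is declared PRIMARY KEY inline on the column.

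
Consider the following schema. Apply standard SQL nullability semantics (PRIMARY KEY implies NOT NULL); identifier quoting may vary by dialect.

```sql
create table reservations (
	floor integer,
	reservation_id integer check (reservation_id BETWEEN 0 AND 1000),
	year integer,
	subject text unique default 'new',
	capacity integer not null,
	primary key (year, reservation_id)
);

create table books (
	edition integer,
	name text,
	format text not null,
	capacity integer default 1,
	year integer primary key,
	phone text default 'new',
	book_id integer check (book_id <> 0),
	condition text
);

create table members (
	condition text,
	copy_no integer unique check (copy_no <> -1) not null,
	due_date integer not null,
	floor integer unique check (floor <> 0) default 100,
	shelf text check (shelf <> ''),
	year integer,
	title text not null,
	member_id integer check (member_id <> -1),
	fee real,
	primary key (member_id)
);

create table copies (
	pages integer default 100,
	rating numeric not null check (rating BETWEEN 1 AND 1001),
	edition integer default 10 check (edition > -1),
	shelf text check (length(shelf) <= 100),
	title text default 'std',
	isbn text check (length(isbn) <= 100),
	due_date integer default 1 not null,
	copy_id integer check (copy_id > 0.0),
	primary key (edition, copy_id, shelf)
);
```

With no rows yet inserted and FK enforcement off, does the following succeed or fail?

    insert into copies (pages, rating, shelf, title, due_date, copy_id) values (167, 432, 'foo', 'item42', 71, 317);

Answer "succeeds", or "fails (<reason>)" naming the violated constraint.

NOT NULL columns: copy_id is supplied; due_date is supplied; edition defaults to 10; rating is supplied; shelf is supplied.
CHECK constraints: 432 satisfies (rating BETWEEN 1 AND 1001); 'foo' satisfies (length(shelf) <= 100); 317 satisfies (copy_id > 0.0).
No constraint is violated.

succeeds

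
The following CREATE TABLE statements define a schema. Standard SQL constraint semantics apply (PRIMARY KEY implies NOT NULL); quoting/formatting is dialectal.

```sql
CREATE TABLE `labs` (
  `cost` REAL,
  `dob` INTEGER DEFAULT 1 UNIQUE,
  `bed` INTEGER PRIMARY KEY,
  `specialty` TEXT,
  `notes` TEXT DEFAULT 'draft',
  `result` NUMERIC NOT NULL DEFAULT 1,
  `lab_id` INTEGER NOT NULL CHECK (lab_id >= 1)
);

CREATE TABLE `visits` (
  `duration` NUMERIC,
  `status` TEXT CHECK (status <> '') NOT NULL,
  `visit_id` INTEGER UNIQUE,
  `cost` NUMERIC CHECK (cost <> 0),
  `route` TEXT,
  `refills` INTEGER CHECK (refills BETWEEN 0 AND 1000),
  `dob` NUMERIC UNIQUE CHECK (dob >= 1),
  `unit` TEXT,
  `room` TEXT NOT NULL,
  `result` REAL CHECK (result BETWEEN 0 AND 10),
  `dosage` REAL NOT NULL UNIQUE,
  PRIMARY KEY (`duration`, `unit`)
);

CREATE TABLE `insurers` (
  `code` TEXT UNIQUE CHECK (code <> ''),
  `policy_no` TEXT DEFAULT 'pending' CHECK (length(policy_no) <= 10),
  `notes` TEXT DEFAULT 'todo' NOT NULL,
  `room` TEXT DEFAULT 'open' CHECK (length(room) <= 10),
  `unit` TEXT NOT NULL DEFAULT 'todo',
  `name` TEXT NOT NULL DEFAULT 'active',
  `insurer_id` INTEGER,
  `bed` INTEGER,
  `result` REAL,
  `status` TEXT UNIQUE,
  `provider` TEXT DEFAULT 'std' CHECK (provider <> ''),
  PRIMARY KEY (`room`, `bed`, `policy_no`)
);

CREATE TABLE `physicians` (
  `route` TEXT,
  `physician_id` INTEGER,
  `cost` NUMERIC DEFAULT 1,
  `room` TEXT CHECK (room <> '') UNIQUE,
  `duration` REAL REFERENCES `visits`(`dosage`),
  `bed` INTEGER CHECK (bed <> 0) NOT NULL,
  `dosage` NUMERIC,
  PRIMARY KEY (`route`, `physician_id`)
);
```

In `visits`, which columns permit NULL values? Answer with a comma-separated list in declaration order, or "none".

visit_id, cost, route, refills, dob, result

- duration: part of the PRIMARY KEY, which implies NOT NULL → not nullable.
- status: declared NOT NULL → not nullable.
- visit_id: UNIQUE does not imply NOT NULL → nullable.
- cost: CHECK does not forbid NULL (a CHECK constraint passes when its expression is NULL) → nullable.
- route: no NOT NULL constraint applies → nullable.
- refills: CHECK does not forbid NULL (a CHECK constraint passes when its expression is NULL) → nullable.
- dob: CHECK does not forbid NULL (a CHECK constraint passes when its expression is NULL) → nullable.
- unit: part of the PRIMARY KEY, which implies NOT NULL → not nullable.
- room: declared NOT NULL → not nullable.
- result: CHECK does not forbid NULL (a CHECK constraint passes when its expression is NULL) → nullable.
- dosage: declared NOT NULL → not nullable.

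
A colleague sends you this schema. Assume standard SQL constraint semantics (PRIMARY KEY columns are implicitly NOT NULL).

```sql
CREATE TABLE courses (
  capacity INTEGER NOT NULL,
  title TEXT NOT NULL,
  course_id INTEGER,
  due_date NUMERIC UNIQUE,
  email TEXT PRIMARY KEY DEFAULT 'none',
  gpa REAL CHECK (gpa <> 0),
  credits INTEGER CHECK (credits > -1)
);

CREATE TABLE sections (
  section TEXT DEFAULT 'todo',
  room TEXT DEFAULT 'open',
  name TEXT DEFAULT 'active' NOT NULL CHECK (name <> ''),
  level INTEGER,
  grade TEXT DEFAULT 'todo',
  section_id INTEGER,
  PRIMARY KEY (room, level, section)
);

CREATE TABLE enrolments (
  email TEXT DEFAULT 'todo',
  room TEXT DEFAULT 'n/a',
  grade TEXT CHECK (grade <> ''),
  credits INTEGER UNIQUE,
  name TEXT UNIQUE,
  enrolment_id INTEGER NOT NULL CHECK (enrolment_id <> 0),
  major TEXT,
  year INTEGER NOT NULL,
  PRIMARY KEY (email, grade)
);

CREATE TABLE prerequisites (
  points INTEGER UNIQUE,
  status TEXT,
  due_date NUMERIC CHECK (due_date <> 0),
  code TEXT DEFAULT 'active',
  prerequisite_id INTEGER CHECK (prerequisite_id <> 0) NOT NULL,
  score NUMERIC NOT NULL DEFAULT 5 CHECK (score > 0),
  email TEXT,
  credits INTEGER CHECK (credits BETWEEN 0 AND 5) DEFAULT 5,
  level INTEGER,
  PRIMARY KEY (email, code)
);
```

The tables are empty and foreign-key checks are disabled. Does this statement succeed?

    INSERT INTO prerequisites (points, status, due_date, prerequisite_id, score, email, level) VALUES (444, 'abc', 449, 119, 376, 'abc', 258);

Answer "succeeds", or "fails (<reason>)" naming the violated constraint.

NOT NULL columns: code defaults to 'active'; email is supplied; prerequisite_id is supplied; score is supplied.
CHECK constraints: 449 satisfies (due_date <> 0); 119 satisfies (prerequisite_id <> 0); 376 satisfies (score > 0).
No constraint is violated.

succeeds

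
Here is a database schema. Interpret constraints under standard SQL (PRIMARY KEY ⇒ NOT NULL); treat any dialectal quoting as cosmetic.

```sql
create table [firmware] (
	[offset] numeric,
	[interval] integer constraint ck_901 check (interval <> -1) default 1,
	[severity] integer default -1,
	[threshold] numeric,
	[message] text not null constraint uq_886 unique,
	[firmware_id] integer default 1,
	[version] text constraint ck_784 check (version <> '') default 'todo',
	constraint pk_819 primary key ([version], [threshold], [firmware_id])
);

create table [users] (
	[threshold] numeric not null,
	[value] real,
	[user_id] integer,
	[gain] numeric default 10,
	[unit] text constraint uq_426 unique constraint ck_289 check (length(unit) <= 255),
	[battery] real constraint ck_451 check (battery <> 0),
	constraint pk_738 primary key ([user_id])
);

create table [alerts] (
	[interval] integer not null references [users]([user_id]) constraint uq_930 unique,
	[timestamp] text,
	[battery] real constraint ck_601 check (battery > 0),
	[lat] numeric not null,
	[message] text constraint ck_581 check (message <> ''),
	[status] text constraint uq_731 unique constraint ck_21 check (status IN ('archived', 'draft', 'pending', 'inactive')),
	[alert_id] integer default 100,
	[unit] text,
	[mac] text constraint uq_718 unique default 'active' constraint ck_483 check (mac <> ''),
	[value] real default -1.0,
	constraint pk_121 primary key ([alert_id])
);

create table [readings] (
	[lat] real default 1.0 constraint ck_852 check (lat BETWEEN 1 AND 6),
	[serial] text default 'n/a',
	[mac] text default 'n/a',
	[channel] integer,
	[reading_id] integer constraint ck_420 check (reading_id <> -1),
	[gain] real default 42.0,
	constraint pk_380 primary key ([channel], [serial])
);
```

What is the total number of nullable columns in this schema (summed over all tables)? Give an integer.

18

firmware: 3 nullable (offset, interval, severity — PK (version, threshold, firmware_id) and explicit NOT NULL columns excluded).
users: 4 nullable (value, gain, unit, battery — PK (user_id) and explicit NOT NULL columns excluded).
alerts: 7 nullable (timestamp, battery, message, status, unit, mac, value — PK (alert_id) and explicit NOT NULL columns excluded).
readings: 4 nullable (lat, mac, reading_id, gain — PK (channel, serial) and explicit NOT NULL columns excluded).
Total: 3 + 4 + 7 + 4 = 18.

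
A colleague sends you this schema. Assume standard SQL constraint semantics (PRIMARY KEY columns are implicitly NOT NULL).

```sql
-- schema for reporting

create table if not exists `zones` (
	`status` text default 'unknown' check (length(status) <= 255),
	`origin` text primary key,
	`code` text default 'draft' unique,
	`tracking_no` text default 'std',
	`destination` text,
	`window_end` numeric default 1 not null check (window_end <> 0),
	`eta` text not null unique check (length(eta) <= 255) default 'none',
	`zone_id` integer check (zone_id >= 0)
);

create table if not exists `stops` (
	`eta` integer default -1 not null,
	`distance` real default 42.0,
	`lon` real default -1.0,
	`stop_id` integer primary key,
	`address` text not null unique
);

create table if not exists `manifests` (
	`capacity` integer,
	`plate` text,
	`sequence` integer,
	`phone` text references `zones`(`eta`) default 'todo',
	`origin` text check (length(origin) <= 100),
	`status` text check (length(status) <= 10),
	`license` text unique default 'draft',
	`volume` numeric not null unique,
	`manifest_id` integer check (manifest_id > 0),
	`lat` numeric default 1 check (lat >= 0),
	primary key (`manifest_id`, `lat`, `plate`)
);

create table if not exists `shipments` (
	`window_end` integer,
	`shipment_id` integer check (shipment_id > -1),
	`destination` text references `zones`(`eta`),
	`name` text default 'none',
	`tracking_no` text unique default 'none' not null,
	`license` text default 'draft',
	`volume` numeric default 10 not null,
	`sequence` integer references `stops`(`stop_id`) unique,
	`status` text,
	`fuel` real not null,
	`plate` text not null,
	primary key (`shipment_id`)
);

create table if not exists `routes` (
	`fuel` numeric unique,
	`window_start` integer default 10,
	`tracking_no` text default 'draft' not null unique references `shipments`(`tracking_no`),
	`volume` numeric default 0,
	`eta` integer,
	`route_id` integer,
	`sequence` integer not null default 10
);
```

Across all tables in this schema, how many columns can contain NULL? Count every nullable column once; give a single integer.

zones: 5 nullable (status, code, tracking_no, destination, zone_id — PK (origin) and explicit NOT NULL columns excluded).
stops: 2 nullable (distance, lon — PK (stop_id) and explicit NOT NULL columns excluded).
manifests: 6 nullable (capacity, sequence, phone, origin, status, license — PK (manifest_id, lat, plate) and explicit NOT NULL columns excluded).
shipments: 6 nullable (window_end, destination, name, license, sequence, status — PK (shipment_id) and explicit NOT NULL columns excluded).
routes: 5 nullable (fuel, window_start, volume, eta, route_id — PK none and explicit NOT NULL columns excluded).
Total: 5 + 2 + 6 + 6 + 5 = 24.

24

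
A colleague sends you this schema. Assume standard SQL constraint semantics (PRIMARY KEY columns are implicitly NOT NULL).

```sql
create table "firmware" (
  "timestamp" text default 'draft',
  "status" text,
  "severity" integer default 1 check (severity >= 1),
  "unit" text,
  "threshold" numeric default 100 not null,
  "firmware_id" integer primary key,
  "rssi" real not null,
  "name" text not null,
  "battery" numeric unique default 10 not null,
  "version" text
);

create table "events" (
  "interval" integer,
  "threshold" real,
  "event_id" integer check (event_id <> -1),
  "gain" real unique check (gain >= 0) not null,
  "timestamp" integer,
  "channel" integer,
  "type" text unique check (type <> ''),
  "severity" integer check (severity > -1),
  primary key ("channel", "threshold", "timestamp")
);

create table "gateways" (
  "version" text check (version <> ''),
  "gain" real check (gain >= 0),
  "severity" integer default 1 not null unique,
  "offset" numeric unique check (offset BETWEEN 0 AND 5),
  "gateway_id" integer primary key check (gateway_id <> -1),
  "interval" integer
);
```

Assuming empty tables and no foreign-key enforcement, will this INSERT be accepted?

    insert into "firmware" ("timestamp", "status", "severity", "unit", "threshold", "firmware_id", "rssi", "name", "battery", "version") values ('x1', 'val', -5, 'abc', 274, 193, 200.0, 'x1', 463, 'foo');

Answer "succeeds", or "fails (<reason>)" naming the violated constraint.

The value -5 for severity violates CHECK (severity >= 1).

fails (CHECK on severity)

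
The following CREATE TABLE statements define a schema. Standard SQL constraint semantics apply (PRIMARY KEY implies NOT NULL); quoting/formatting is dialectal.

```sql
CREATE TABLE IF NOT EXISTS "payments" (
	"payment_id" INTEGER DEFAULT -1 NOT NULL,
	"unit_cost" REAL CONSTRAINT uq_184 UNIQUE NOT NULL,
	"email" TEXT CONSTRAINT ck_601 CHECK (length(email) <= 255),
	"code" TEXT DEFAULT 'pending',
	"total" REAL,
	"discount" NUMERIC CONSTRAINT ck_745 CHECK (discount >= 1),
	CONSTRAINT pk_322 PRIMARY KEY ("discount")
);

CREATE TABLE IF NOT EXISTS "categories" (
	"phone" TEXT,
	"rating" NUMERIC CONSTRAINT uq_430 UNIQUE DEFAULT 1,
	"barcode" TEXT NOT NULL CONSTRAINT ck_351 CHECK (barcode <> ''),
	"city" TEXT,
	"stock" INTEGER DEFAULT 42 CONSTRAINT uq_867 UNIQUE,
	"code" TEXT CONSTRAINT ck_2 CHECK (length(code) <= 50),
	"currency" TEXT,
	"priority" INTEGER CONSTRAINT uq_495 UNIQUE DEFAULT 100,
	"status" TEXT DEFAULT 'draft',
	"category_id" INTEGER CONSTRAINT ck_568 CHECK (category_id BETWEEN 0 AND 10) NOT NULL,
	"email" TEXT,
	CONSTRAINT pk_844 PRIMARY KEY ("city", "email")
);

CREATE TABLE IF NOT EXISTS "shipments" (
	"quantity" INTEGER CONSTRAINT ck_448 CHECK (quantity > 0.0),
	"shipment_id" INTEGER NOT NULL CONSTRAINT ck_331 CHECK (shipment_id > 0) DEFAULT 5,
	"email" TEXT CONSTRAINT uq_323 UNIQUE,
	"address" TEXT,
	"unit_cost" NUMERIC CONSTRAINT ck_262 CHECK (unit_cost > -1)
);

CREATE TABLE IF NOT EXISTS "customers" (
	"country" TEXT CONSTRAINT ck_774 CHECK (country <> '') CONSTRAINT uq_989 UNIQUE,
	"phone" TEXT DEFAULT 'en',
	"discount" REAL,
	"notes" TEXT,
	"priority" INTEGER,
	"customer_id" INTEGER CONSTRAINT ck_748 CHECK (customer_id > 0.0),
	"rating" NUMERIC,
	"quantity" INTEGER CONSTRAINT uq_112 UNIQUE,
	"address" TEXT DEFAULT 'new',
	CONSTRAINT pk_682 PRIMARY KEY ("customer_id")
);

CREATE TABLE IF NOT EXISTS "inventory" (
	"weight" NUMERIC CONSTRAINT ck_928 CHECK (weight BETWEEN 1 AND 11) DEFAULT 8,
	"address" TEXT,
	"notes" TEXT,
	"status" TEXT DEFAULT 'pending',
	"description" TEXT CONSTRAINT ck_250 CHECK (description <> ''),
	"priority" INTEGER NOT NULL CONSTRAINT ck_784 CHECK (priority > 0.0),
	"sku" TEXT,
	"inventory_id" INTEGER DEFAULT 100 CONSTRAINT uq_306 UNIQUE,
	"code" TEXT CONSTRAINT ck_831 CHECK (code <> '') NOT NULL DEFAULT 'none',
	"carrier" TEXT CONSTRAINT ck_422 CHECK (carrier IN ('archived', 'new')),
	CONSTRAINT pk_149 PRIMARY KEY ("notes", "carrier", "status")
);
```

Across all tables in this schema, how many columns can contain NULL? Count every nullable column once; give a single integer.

payments: 3 nullable (email, code, total — PK (discount) and explicit NOT NULL columns excluded).
categories: 7 nullable (phone, rating, stock, code, currency, priority, status — PK (city, email) and explicit NOT NULL columns excluded).
shipments: 4 nullable (quantity, email, address, unit_cost — PK none and explicit NOT NULL columns excluded).
customers: 8 nullable (country, phone, discount, notes, priority, rating, quantity, address — PK (customer_id) and explicit NOT NULL columns excluded).
inventory: 5 nullable (weight, address, description, sku, inventory_id — PK (notes, carrier, status) and explicit NOT NULL columns excluded).
Total: 3 + 7 + 4 + 8 + 5 = 27.

27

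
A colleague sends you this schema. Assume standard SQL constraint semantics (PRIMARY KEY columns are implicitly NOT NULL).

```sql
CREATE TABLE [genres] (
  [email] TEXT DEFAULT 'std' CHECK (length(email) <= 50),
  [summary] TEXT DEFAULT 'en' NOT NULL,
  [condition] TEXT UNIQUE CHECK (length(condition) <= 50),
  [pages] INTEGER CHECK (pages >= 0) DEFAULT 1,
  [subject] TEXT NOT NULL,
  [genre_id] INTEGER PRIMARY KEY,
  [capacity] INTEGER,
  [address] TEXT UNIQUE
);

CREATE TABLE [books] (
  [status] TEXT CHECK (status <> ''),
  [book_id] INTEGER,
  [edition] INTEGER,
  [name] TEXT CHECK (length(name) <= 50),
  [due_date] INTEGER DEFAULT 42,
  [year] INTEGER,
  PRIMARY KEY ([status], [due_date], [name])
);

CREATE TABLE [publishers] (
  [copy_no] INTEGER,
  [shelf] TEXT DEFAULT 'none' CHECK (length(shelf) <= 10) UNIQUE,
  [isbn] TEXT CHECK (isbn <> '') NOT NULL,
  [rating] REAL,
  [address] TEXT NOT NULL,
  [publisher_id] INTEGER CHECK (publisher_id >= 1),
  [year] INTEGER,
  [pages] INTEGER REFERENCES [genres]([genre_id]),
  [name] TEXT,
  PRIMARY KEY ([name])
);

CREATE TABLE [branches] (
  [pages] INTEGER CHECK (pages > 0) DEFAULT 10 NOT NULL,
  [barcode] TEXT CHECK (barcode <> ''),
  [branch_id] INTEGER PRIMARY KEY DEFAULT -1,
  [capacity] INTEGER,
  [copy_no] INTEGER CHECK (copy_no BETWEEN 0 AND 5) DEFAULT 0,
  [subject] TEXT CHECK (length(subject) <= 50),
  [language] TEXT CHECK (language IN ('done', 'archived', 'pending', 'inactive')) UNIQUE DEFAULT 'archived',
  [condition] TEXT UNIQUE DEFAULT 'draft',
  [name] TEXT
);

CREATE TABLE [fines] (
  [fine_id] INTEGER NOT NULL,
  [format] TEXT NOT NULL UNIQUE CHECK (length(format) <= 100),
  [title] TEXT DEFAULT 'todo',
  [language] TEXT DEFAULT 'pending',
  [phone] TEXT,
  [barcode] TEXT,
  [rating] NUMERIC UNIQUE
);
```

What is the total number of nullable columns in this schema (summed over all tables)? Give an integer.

genres: 5 nullable (email, condition, pages, capacity, address — PK (genre_id) and explicit NOT NULL columns excluded).
books: 3 nullable (book_id, edition, year — PK (status, due_date, name) and explicit NOT NULL columns excluded).
publishers: 6 nullable (copy_no, shelf, rating, publisher_id, year, pages — PK (name) and explicit NOT NULL columns excluded).
branches: 7 nullable (barcode, capacity, copy_no, subject, language, condition, name — PK (branch_id) and explicit NOT NULL columns excluded).
fines: 5 nullable (title, language, phone, barcode, rating — PK none and explicit NOT NULL columns excluded).
Total: 5 + 3 + 6 + 7 + 5 = 26.

26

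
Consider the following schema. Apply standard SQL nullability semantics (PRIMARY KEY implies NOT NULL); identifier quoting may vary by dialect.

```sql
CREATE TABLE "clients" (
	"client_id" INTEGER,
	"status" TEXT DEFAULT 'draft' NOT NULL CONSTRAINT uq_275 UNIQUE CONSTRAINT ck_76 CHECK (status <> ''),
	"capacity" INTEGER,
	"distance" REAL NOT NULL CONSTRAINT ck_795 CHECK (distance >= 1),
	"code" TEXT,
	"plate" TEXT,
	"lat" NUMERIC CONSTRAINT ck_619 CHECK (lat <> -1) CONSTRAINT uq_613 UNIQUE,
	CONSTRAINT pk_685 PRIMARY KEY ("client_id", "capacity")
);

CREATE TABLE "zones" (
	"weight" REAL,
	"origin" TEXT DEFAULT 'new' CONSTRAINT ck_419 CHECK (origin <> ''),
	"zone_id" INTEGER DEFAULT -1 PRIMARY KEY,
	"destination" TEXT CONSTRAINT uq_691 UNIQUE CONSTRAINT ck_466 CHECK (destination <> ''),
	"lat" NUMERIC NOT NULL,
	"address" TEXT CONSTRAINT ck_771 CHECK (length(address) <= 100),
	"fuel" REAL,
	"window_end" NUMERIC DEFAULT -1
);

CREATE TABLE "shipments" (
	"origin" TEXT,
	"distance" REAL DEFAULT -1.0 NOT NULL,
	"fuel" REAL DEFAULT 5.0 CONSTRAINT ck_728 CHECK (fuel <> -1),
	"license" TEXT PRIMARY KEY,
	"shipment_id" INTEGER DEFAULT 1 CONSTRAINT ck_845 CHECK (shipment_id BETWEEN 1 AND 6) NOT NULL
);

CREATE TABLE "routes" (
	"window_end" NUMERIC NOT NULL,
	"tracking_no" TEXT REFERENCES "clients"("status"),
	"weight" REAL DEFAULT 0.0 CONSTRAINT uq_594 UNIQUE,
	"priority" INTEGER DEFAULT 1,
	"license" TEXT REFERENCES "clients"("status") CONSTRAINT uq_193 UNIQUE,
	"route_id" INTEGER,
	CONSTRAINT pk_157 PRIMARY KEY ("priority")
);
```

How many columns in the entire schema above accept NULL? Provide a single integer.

clients: 3 nullable (code, plate, lat — PK (client_id, capacity) and explicit NOT NULL columns excluded).
zones: 6 nullable (weight, origin, destination, address, fuel, window_end — PK (zone_id) and explicit NOT NULL columns excluded).
shipments: 2 nullable (origin, fuel — PK (license) and explicit NOT NULL columns excluded).
routes: 4 nullable (tracking_no, weight, license, route_id — PK (priority) and explicit NOT NULL columns excluded).
Total: 3 + 6 + 2 + 4 = 15.

15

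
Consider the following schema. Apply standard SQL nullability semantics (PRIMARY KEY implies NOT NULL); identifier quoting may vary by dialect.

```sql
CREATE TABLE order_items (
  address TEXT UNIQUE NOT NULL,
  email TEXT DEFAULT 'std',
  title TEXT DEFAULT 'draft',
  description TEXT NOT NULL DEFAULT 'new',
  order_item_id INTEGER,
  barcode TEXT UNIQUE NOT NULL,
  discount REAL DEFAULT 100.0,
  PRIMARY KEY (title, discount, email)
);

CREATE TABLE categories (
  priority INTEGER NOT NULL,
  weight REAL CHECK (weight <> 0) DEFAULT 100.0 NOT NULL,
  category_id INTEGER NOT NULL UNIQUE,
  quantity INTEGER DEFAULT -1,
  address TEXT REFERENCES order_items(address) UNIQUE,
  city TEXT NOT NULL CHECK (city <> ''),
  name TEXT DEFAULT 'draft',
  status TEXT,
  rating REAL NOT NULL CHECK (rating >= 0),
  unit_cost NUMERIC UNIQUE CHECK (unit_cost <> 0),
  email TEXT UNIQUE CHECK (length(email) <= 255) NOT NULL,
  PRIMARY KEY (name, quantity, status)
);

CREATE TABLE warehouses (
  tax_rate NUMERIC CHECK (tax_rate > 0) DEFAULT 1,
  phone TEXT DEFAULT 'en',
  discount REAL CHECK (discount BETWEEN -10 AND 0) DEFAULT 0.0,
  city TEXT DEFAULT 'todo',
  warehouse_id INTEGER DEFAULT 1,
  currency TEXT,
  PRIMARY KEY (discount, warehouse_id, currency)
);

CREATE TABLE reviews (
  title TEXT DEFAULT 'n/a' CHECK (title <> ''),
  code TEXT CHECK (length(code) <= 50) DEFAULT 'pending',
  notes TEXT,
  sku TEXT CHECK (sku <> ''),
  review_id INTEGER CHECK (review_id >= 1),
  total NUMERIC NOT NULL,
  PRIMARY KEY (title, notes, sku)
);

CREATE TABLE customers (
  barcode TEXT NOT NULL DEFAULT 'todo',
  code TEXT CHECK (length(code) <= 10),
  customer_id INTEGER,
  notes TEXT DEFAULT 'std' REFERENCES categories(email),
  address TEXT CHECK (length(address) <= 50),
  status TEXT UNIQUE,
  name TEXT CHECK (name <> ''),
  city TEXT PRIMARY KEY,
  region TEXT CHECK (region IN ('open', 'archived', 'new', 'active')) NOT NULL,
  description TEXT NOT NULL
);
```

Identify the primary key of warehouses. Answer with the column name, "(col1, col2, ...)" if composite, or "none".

(discount, warehouse_id, currency)

A table-level PRIMARY KEY clause names 3 columns: discount, warehouse_id, currency.
This is a composite key — the combination is unique, not each column individually.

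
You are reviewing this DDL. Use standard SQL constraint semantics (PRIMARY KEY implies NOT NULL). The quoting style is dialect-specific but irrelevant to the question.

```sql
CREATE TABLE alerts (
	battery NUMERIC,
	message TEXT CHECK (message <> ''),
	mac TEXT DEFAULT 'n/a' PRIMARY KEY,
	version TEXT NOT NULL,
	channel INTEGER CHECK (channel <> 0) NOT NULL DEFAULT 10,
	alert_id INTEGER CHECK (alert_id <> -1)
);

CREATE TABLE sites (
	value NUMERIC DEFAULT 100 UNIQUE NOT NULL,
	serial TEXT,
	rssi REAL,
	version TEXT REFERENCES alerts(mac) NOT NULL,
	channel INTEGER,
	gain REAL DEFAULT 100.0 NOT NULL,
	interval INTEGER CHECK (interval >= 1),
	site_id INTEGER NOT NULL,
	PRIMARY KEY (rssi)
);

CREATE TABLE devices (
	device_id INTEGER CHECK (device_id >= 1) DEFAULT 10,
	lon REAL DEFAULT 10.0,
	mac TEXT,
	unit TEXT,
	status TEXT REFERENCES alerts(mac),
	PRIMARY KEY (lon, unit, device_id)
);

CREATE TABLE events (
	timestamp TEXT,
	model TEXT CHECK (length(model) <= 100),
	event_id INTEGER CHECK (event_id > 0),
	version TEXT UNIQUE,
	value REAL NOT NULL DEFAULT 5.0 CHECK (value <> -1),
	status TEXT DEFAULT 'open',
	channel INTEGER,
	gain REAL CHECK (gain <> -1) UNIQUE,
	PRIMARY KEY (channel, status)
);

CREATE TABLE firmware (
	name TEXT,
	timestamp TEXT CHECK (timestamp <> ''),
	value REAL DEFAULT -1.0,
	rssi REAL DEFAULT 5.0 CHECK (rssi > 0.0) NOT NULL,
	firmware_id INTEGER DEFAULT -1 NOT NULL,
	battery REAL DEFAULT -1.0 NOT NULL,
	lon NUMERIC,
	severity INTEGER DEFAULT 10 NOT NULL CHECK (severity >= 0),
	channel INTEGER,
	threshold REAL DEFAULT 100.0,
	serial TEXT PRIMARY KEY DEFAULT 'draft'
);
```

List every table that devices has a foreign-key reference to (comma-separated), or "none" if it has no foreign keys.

alerts

- status REFERENCES alerts(mac).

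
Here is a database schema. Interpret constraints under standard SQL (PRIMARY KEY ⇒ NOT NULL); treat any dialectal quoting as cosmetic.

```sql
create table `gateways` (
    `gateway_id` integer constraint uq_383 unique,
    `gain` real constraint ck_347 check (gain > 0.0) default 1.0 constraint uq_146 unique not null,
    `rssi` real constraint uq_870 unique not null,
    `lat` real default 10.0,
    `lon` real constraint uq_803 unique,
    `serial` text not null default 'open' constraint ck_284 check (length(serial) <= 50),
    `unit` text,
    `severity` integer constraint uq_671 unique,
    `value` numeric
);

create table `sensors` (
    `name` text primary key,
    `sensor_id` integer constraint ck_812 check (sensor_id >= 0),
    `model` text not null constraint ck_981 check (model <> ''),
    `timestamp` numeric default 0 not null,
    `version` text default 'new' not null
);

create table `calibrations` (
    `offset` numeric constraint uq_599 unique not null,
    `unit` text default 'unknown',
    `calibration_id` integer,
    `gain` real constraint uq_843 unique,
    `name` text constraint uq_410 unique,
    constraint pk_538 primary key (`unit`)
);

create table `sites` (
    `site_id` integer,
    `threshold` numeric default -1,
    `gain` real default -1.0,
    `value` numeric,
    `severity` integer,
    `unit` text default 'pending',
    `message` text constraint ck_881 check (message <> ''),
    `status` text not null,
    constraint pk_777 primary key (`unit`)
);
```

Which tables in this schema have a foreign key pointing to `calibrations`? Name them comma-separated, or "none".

No REFERENCES clause anywhere in the schema names calibrations.

none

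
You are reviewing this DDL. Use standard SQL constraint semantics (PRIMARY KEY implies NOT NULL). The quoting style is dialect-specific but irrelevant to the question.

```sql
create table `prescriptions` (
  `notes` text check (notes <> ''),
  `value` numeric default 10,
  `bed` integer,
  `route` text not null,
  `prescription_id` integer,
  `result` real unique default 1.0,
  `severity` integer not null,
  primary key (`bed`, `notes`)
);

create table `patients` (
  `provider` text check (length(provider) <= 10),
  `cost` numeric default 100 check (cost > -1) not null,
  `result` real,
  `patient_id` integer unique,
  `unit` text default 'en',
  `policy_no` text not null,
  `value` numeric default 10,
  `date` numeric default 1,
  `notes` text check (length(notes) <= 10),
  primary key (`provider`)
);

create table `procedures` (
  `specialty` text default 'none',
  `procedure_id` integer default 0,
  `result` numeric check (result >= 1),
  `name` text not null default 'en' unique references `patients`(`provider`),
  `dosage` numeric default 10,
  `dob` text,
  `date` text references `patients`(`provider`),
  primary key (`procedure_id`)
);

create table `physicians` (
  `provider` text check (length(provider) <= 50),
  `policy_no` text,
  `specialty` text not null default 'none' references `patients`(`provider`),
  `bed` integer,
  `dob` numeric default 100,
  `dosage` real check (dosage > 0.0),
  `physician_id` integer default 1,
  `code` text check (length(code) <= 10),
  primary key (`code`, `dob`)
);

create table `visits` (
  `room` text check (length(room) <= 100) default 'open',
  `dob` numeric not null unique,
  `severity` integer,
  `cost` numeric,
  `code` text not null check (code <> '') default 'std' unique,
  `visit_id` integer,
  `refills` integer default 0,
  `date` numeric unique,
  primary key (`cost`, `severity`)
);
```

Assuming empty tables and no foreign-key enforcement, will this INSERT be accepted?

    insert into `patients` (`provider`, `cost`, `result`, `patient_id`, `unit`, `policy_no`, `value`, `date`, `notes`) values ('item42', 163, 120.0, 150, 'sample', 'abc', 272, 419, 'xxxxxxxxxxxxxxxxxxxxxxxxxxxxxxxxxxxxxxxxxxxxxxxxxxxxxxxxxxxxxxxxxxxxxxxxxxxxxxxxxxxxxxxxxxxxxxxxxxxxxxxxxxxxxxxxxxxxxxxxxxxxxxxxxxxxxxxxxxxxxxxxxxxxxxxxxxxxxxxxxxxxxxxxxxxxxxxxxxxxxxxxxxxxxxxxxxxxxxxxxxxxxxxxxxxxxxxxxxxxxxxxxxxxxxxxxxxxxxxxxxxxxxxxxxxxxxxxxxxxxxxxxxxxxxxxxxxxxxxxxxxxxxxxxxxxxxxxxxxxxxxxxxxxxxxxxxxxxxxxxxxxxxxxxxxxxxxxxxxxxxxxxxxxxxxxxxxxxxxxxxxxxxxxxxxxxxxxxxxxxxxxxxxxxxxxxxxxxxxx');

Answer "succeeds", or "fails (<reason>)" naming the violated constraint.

The value 'xxxxxxxxxxxxxxxxxxxxxxxxxxxxxxxxxxxxxxxxxxxxxxxxxxxxxxxxxxxxxxxxxxxxxxxxxxxxxxxxxxxxxxxxxxxxxxxxxxxxxxxxxxxxxxxxxxxxxxxxxxxxxxxxxxxxxxxxxxxxxxxxxxxxxxxxxxxxxxxxxxxxxxxxxxxxxxxxxxxxxxxxxxxxxxxxxxxxxxxxxxxxxxxxxxxxxxxxxxxxxxxxxxxxxxxxxxxxxxxxxxxxxxxxxxxxxxxxxxxxxxxxxxxxxxxxxxxxxxxxxxxxxxxxxxxxxxxxxxxxxxxxxxxxxxxxxxxxxxxxxxxxxxxxxxxxxxxxxxxxxxxxxxxxxxxxxxxxxxxxxxxxxxxxxxxxxxxxxxxxxxxxxxxxxxxxxxxxxxxx' for notes violates CHECK (length(notes) <= 10).

fails (CHECK on notes)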